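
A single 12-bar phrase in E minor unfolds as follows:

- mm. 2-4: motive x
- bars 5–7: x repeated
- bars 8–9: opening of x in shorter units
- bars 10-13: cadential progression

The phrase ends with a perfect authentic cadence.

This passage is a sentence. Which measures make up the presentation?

measures 2–7

The presentation of a sentence is the basic idea (mm. 2–4) plus its repetition (bars 5–7); the presentation is therefore mm. 2–7.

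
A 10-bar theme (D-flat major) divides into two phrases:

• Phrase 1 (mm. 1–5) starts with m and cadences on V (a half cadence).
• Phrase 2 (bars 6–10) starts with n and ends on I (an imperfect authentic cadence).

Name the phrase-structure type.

Phrase 1 ends with a half cadence (weaker) and phrase 2 with an imperfect authentic cadence (stronger): antecedent + consequent = a period.
The two phrases open with different material (m / n), so the period is contrasting.

contrasting period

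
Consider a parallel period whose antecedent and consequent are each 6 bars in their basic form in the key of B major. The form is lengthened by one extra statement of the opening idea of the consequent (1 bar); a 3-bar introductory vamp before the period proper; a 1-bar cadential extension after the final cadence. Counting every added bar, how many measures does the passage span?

17 measures

Basic parallel period: 6 + 6 = 12 bars.
12 (basic form) + 1 (extra statement) + 3 (introduction) + 1 (cadential extension) = 17.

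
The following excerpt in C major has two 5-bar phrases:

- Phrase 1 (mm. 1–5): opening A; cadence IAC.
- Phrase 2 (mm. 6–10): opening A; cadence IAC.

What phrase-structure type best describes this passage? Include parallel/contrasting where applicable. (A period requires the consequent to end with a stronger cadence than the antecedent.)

repeated phrase

Both phrases have the same opening (A) and the same cadence (imperfect authentic cadence): the second is a restatement, not a consequent, so this is a repeated phrase rather than a period.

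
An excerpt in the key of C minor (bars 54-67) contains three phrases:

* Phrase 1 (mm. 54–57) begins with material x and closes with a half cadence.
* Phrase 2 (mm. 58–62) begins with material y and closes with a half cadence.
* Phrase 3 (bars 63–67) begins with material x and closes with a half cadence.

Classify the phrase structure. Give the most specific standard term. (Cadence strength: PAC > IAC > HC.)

The final phrase closes with a half cadence, which is not stronger than the preceding half cadence; the 3 phrases lack an overall antecedent–consequent design and so form a phrase group.

phrase group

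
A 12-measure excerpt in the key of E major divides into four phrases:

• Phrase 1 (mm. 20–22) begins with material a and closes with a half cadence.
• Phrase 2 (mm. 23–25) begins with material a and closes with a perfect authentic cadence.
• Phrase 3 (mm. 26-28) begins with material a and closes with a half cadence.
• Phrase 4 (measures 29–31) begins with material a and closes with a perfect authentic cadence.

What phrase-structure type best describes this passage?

repeated period

The cadence pattern HC–PAC–HC–PAC is weak–strong twice, and phrases 3–4 restate phrases 1–2: a period heard twice, not a double period (which would end weakly at phrase 2).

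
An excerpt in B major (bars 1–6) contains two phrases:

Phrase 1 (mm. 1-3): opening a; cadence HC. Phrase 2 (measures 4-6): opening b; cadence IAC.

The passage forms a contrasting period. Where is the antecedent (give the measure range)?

The antecedent is the phrase ending with the weaker cadence (half cadence, phrase 1) and the consequent the one ending more conclusively (imperfect authentic cadence, phrase 2); the antecedent is bars 1–3.

measures 1–3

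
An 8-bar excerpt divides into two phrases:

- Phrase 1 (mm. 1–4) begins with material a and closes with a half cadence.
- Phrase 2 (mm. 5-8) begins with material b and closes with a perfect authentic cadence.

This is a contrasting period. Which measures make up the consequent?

measures 5–8

The phrase ending with the weaker cadence (half cadence) is the antecedent; the one ending more conclusively (perfect authentic cadence) is the consequent. The consequent is measures 5–8.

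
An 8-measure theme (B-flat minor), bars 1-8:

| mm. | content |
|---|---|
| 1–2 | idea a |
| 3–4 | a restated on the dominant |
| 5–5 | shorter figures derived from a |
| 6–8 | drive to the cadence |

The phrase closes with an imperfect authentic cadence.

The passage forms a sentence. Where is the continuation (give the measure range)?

After the presentation (mm. 1-4), the continuation covers the fragmentation through the cadence: bars 5–8.

measures 5–8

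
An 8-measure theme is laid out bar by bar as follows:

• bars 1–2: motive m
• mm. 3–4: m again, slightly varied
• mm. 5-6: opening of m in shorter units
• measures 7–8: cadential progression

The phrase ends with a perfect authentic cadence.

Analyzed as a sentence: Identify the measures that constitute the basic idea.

measures 1–2

The presentation of a sentence is the basic idea (measures 1–2) plus its repetition (mm. 3–4); the basic idea is therefore measures 1–2.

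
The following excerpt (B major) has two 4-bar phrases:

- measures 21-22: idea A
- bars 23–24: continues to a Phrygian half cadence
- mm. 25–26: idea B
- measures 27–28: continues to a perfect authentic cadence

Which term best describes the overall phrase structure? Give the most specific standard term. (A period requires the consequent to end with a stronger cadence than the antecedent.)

contrasting period

Phrase 1 ends with a Phrygian half cadence (weaker) and phrase 2 with a perfect authentic cadence (stronger): antecedent + consequent = a period.
The two phrases open with different material (A / B), so the period is contrasting.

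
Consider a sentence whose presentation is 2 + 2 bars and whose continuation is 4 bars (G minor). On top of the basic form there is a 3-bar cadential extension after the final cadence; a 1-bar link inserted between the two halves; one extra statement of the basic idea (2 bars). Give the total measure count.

14 measures

Basic sentence: 2 + 2 + 4 = 8 bars.
8 (basic form) + 3 (cadential extension) + 1 (link) + 2 (extra statement) = 14.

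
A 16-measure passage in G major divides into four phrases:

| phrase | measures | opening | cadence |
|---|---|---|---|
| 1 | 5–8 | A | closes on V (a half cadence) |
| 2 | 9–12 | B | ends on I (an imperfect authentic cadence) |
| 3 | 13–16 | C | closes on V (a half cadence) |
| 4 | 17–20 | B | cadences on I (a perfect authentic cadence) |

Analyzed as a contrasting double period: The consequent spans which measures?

In a double period the four phrases pair into a large antecedent (phrases 1–2, ending imperfect authentic cadence) and a large consequent (phrases 3–4, ending perfect authentic cadence). The consequent spans mm. 13–20.

measures 13–20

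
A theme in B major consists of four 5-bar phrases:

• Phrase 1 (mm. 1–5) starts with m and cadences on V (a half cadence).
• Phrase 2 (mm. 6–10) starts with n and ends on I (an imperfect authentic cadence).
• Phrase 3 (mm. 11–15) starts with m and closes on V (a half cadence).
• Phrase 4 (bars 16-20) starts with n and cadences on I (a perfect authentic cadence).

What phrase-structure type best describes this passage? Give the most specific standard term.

parallel double period

Four phrases in two halves: the first half (measures 1–10) ends with an imperfect authentic cadence, the second (mm. 11-20) with a perfect authentic cadence — a large antecedent–consequent pair, i.e. a double period.
Phrase 3 begins with the same material as phrase 1, making it parallel.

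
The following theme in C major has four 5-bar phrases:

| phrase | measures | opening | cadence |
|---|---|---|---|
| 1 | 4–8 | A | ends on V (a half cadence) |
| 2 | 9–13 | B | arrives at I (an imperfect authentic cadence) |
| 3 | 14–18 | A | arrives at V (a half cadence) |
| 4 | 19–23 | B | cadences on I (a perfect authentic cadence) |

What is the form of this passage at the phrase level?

Four phrases in two halves: the first half (bars 4–13) ends with an imperfect authentic cadence, the second (measures 14–23) with a perfect authentic cadence — a large antecedent–consequent pair, i.e. a double period.
Phrase 3 begins with the same material as phrase 1, making it parallel.

parallel double period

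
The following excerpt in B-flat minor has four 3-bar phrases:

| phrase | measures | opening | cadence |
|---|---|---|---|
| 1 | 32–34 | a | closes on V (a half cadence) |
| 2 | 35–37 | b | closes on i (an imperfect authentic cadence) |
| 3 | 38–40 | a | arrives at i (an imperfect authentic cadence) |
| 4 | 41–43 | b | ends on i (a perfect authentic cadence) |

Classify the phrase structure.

parallel double period

Four phrases in two halves: the first half (bars 32–37) ends with an imperfect authentic cadence, the second (mm. 38–43) with a perfect authentic cadence — a large antecedent–consequent pair, i.e. a double period.
Phrase 3 begins with the same material as phrase 1, making it parallel.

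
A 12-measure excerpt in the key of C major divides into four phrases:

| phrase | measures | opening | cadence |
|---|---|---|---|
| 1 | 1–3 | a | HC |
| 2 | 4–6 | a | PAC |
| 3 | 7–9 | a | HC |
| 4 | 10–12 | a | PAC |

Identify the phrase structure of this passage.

repeated period

The cadence pattern HC–PAC–HC–PAC is weak–strong twice, and phrases 3–4 restate phrases 1–2: a period heard twice, not a double period (which would end weakly at phrase 2).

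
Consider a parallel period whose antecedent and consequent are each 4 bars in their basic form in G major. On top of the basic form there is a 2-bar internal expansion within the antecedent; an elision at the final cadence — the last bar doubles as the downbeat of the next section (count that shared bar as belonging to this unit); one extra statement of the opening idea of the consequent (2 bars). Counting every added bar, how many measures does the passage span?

12 measures

Basic parallel period: 4 + 4 = 8 bars.
8 (basic form) + 2 (internal expansion) + 2 (extra statement) = 12.
The elision shares a bar with the next section but does not change this unit's count.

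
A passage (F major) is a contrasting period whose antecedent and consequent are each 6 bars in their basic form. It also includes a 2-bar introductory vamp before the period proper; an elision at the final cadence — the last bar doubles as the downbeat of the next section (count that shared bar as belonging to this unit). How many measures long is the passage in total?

Basic contrasting period: 6 + 6 = 12 bars.
12 (basic form) + 2 (introduction) = 14.
The elision shares a bar with the next section but does not change this unit's count.

14 measures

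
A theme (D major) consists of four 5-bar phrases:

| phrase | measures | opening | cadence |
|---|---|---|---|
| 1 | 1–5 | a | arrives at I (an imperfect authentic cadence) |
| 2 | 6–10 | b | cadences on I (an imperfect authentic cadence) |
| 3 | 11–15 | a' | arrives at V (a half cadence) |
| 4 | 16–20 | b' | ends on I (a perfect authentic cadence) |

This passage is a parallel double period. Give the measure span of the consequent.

In a double period the four phrases pair into a large antecedent (phrases 1–2, ending imperfect authentic cadence) and a large consequent (phrases 3–4, ending perfect authentic cadence). The consequent spans bars 11–20.

measures 11–20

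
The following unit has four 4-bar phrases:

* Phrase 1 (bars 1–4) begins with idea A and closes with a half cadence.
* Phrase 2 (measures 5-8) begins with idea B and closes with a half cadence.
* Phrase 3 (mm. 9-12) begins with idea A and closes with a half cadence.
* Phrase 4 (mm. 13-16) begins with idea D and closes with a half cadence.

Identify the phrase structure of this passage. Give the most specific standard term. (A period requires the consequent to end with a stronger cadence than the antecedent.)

Phrase 4 ends with a half cadence, no stronger than phrase 2's half cadence, so the four phrases do not form a double period; nor do phrases 3–4 duplicate 1–2, so it is not a repeated period. With no phrase reaching a conclusive cadence, the passage is a phrase group.

phrase group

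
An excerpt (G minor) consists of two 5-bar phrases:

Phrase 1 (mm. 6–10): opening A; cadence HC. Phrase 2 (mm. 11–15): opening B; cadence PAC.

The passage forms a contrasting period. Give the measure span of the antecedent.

The phrase ending with the weaker cadence (half cadence) is the antecedent; the one ending more conclusively (perfect authentic cadence) is the consequent. The antecedent is measures 6–10.

measures 6–10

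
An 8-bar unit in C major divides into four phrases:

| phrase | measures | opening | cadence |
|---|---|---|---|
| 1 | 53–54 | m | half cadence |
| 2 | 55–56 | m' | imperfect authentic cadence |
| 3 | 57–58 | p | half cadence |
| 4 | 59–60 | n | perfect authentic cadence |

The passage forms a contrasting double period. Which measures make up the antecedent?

measures 53–56

In a double period the first pair of phrases (ending imperfect authentic cadence) is the large antecedent and the second pair (ending perfect authentic cadence) is the large consequent; the antecedent is measures 53–56.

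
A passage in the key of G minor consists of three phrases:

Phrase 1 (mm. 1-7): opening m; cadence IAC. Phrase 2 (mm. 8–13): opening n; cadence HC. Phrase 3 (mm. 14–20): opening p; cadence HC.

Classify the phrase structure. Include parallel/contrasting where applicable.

The final phrase closes with a half cadence, which is not stronger than the preceding half cadence; the 3 phrases lack an overall antecedent–consequent design and so form a phrase group.

phrase group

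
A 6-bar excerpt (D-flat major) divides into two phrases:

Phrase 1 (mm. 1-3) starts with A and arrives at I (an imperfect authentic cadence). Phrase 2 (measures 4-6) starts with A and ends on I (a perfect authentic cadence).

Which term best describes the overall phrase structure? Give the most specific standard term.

Phrase 1 ends with an imperfect authentic cadence (weaker) and phrase 2 with a perfect authentic cadence (stronger): antecedent + consequent = a period.
The two phrases open with the same material (A / A), so the period is parallel.

parallel period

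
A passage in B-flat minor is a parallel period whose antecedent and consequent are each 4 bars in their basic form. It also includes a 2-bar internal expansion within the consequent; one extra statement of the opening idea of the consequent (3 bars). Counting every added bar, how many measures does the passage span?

13 measures

Basic parallel period: 4 + 4 = 8 bars.
8 (basic form) + 2 (internal expansion) + 3 (extra statement) = 13.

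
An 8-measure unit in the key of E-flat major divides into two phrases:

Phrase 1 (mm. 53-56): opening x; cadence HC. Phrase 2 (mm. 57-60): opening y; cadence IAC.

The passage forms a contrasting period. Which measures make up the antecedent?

measures 53–56

The antecedent is the phrase ending with the weaker cadence (half cadence, phrase 1) and the consequent the one ending more conclusively (imperfect authentic cadence, phrase 2); the antecedent is mm. 53–56.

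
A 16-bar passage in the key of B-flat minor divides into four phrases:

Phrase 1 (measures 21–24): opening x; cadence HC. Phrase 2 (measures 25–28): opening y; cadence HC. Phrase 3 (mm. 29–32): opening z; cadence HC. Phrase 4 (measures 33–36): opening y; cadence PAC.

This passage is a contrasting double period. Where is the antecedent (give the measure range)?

In a double period the four phrases pair into a large antecedent (phrases 1–2, ending half cadence) and a large consequent (phrases 3–4, ending perfect authentic cadence). The antecedent spans mm. 21–28.

measures 21–28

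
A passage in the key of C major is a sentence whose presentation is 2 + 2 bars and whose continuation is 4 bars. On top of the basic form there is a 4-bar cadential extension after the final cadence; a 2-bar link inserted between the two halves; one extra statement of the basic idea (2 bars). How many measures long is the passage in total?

Basic sentence: 2 + 2 + 4 = 8 bars.
8 (basic form) + 4 (cadential extension) + 2 (link) + 2 (extra statement) = 16.

16 measures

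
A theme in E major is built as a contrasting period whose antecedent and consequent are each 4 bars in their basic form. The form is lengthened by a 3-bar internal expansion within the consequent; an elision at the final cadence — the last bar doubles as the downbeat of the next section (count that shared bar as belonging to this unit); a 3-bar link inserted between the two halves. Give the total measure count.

14 measures

Basic contrasting period: 4 + 4 = 8 bars.
8 (basic form) + 3 (internal expansion) + 3 (link) = 14.
The elision shares a bar with the next section but does not change this unit's count.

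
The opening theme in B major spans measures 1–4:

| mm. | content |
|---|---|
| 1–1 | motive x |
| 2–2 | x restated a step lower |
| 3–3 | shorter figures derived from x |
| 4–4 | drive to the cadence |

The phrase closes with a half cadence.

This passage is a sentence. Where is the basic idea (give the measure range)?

measures 1–1

The presentation of a sentence is the basic idea (measure 1) plus its repetition (bar 2); the basic idea is therefore m. 1.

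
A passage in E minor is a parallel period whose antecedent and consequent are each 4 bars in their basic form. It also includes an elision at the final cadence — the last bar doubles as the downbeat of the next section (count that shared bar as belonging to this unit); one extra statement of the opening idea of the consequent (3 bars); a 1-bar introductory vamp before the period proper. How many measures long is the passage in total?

12 measures

Basic parallel period: 4 + 4 = 8 bars.
8 (basic form) + 3 (extra statement) + 1 (introduction) = 12.
The elision shares a bar with the next section but does not change this unit's count.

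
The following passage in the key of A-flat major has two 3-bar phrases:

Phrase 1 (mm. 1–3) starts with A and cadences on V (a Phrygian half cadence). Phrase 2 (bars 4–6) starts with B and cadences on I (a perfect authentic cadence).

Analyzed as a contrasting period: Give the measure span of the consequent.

measures 4–6

The antecedent is the phrase ending with the weaker cadence (Phrygian half cadence, phrase 1) and the consequent the one ending more conclusively (perfect authentic cadence, phrase 2); the consequent is mm. 4–6.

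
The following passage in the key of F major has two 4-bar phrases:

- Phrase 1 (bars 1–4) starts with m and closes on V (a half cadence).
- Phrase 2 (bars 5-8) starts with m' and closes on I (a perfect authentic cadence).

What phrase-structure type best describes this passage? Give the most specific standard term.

parallel period

Phrase 1 ends with a half cadence (weaker) and phrase 2 with a perfect authentic cadence (stronger): antecedent + consequent = a period.
The two phrases open with the same material (m / m'), so the period is parallel.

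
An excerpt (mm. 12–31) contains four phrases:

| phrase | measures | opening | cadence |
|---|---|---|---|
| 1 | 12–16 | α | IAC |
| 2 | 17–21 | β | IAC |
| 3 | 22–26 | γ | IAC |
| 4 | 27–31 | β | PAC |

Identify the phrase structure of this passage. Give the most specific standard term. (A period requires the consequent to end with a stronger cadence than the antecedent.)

contrasting double period

Four phrases in two halves: the first half (mm. 12–21) ends with an imperfect authentic cadence, the second (mm. 22-31) with a perfect authentic cadence — a large antecedent–consequent pair, i.e. a double period.
Phrase 3 begins with different material from phrase 1, making it contrasting.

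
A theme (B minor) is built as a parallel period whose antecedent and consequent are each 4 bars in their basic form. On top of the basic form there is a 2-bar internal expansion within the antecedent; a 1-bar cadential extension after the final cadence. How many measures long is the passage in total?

11 measures

Basic parallel period: 4 + 4 = 8 bars.
8 (basic form) + 2 (internal expansion) + 1 (cadential extension) = 11.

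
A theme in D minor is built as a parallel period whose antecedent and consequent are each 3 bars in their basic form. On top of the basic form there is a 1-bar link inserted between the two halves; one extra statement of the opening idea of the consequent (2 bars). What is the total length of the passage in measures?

Basic parallel period: 3 + 3 = 6 bars.
6 (basic form) + 1 (link) + 2 (extra statement) = 9.

9 measures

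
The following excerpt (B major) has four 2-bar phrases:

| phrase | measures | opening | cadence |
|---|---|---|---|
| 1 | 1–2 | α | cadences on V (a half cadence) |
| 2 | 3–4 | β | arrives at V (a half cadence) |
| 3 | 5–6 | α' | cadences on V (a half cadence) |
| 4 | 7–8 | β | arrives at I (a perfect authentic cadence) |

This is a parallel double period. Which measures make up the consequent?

In a double period the first pair of phrases (ending half cadence) is the large antecedent and the second pair (ending perfect authentic cadence) is the large consequent; the consequent is measures 5–8.

measures 5–8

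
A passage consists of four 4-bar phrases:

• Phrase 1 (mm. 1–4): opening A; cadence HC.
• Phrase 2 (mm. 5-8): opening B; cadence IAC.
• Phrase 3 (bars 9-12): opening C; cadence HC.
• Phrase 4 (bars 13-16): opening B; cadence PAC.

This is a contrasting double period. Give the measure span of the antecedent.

measures 1–8

In a double period the first pair of phrases (ending imperfect authentic cadence) is the large antecedent and the second pair (ending perfect authentic cadence) is the large consequent; the antecedent is measures 1–8.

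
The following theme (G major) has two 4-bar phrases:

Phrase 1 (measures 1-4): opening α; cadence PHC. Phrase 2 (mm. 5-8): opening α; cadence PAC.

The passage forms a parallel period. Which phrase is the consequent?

The phrase ending with the weaker cadence (Phrygian half cadence) is the antecedent; the one ending more conclusively (perfect authentic cadence) is the consequent. The consequent is phrase 2.

phrase 2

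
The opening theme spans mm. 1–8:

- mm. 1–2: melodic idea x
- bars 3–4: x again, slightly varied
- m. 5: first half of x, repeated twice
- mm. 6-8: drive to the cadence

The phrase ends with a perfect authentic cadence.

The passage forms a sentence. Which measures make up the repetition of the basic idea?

The presentation of a sentence is the basic idea (mm. 1-2) plus its repetition (mm. 3-4); the repetition of the basic idea is therefore mm. 3-4.

measures 3–4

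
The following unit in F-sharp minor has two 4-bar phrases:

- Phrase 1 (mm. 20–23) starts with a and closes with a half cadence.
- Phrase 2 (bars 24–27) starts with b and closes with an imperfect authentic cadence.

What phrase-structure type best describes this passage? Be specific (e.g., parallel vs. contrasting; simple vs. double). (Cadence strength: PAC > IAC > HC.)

Phrase 1 ends with a half cadence (weaker) and phrase 2 with an imperfect authentic cadence (stronger): antecedent + consequent = a period.
The two phrases open with different material (a / b), so the period is contrasting.

contrasting period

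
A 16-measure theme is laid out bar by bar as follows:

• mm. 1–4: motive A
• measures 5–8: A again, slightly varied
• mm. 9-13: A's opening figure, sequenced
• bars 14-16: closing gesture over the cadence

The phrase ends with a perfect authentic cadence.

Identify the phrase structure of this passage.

sentence

Basic idea (mm. 1-4) + its repetition (measures 5–8) form the presentation; fragmentation and cadence (mm. 9–16) form the continuation — the 16-bar whole is a sentence.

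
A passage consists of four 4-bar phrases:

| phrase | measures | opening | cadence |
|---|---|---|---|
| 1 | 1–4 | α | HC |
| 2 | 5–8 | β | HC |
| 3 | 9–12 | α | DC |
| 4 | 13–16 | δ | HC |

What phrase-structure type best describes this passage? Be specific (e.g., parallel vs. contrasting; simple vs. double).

Phrase 4 ends with a half cadence, no stronger than phrase 2's half cadence, so the four phrases do not form a double period; nor do phrases 3–4 duplicate 1–2, so it is not a repeated period. With no phrase reaching a conclusive cadence, the passage is a phrase group.

phrase group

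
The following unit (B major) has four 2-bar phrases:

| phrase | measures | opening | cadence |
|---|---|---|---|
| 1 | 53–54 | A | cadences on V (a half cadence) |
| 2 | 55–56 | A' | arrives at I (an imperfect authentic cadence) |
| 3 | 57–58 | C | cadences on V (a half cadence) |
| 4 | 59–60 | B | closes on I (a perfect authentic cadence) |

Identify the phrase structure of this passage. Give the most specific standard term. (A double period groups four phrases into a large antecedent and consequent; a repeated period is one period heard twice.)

Four phrases in two halves: the first half (measures 53–56) ends with an imperfect authentic cadence, the second (bars 57-60) with a perfect authentic cadence — a large antecedent–consequent pair, i.e. a double period.
Phrase 3 begins with different material from phrase 1, making it contrasting.

contrasting double period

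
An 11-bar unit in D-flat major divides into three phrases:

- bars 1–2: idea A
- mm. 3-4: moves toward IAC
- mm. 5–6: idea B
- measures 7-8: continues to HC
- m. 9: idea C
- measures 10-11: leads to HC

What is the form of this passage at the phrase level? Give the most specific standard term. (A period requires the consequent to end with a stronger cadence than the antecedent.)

phrase group

The final phrase closes with a half cadence, which is not stronger than the preceding half cadence; the 3 phrases lack an overall antecedent–consequent design and so form a phrase group.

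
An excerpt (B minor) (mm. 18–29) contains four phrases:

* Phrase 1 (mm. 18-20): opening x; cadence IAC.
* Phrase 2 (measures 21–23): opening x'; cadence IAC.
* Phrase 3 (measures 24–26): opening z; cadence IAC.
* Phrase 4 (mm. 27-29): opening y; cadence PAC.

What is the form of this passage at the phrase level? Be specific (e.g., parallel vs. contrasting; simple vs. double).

contrasting double period

Four phrases in two halves: the first half (bars 18–23) ends with an imperfect authentic cadence, the second (mm. 24–29) with a perfect authentic cadence — a large antecedent–consequent pair, i.e. a double period.
Phrase 3 begins with different material from phrase 1, making it contrasting.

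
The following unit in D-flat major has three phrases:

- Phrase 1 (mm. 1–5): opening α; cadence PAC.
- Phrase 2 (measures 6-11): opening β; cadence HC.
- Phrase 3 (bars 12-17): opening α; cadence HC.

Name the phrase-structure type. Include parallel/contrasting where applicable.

phrase group

The final phrase closes with a half cadence, which is not stronger than the preceding half cadence; the 3 phrases lack an overall antecedent–consequent design and so form a phrase group.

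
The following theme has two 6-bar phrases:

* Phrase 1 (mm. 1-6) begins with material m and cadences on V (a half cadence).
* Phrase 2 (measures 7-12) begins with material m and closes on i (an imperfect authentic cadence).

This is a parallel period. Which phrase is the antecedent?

The phrase ending with the weaker cadence (half cadence) is the antecedent; the one ending more conclusively (imperfect authentic cadence) is the consequent. The antecedent is phrase 1.

phrase 1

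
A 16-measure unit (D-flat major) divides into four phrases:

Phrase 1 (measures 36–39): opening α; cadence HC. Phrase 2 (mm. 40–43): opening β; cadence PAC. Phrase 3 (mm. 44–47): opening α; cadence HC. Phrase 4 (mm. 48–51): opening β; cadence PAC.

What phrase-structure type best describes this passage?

repeated period

The cadence pattern HC–PAC–HC–PAC is weak–strong twice, and phrases 3–4 restate phrases 1–2: a period heard twice, not a double period (which would end weakly at phrase 2).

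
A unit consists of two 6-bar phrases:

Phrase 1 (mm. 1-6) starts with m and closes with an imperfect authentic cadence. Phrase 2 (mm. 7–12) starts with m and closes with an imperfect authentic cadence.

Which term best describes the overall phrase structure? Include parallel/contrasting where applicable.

Both phrases have the same opening (m) and the same cadence (imperfect authentic cadence): the second is a restatement, not a consequent, so this is a repeated phrase rather than a period.

repeated phrase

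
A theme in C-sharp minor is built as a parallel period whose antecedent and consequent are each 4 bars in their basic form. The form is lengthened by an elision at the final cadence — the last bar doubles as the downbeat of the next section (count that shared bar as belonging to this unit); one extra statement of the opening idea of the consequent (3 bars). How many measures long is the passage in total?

11 measures

Basic parallel period: 4 + 4 = 8 bars.
8 (basic form) + 3 (extra statement) = 11.
The elision shares a bar with the next section but does not change this unit's count.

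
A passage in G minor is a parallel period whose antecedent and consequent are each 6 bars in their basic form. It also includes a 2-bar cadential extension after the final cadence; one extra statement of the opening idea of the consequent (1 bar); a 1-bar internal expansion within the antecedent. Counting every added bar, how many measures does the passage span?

Basic parallel period: 6 + 6 = 12 bars.
12 (basic form) + 2 (cadential extension) + 1 (extra statement) + 1 (internal expansion) = 16.

16 measures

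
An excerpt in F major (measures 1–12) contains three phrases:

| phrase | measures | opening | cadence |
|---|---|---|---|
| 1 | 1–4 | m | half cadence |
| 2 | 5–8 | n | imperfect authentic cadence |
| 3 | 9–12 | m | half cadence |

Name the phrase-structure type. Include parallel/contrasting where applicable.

The final phrase closes with a half cadence, which is not stronger than the preceding imperfect authentic cadence; the 3 phrases lack an overall antecedent–consequent design and so form a phrase group.

phrase group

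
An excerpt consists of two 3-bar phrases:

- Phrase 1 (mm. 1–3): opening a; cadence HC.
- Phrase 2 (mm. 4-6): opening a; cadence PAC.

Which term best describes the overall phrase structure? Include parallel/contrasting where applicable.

Phrase 1 ends with a half cadence (weaker) and phrase 2 with a perfect authentic cadence (stronger): antecedent + consequent = a period.
The two phrases open with the same material (a / a), so the period is parallel.

parallel period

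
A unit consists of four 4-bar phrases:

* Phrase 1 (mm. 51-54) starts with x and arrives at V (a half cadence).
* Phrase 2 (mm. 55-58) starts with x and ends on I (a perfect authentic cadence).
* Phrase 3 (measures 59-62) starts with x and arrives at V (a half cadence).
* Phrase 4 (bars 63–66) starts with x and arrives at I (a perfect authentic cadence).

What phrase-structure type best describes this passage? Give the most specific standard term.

The cadence pattern HC–PAC–HC–PAC is weak–strong twice, and phrases 3–4 restate phrases 1–2: a period heard twice, not a double period (which would end weakly at phrase 2).

repeated period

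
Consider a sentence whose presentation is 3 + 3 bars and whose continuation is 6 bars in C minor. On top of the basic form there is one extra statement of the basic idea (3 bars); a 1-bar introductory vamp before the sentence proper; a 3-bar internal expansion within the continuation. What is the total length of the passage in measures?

19 measures

Basic sentence: 3 + 3 + 6 = 12 bars.
12 (basic form) + 3 (extra statement) + 1 (introduction) + 3 (internal expansion) = 19.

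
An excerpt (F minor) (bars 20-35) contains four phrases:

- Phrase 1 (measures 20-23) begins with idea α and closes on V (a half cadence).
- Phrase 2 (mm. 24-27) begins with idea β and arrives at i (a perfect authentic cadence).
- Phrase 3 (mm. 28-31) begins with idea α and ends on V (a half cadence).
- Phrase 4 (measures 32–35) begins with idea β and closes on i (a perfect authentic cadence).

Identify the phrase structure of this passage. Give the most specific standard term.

repeated period

The cadence pattern HC–PAC–HC–PAC is weak–strong twice, and phrases 3–4 restate phrases 1–2: a period heard twice, not a double period (which would end weakly at phrase 2).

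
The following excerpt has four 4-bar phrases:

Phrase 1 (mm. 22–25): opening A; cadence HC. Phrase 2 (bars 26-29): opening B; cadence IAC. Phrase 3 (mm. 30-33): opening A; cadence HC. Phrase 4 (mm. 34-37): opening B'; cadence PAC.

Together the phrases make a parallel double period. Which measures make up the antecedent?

measures 22–29

In a double period the first pair of phrases (ending imperfect authentic cadence) is the large antecedent and the second pair (ending perfect authentic cadence) is the large consequent; the antecedent is measures 22–29.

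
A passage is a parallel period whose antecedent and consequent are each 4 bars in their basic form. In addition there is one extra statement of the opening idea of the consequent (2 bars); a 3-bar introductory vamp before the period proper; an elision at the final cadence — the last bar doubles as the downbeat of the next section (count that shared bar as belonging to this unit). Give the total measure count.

13 measures

Basic parallel period: 4 + 4 = 8 bars.
8 (basic form) + 2 (extra statement) + 3 (introduction) = 13.
The elision shares a bar with the next section but does not change this unit's count.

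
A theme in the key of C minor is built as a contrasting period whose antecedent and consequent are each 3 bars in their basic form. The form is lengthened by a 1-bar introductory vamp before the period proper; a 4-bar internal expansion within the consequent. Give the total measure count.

Basic contrasting period: 3 + 3 = 6 bars.
6 (basic form) + 1 (introduction) + 4 (internal expansion) = 11.

11 measures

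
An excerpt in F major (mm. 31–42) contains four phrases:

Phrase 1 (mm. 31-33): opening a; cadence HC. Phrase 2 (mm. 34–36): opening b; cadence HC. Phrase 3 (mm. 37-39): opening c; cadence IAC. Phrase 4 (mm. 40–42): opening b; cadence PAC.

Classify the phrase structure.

contrasting double period

Four phrases in two halves: the first half (mm. 31–36) ends with a half cadence, the second (bars 37–42) with a perfect authentic cadence — a large antecedent–consequent pair, i.e. a double period.
Phrase 3 begins with different material from phrase 1, making it contrasting.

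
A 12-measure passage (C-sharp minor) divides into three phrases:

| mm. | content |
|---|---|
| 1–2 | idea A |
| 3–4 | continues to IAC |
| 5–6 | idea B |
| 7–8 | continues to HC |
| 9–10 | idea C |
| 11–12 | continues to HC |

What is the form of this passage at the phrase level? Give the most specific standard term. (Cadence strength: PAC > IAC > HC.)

The final phrase closes with a half cadence, which is not stronger than the preceding half cadence; the 3 phrases lack an overall antecedent–consequent design and so form a phrase group.

phrase group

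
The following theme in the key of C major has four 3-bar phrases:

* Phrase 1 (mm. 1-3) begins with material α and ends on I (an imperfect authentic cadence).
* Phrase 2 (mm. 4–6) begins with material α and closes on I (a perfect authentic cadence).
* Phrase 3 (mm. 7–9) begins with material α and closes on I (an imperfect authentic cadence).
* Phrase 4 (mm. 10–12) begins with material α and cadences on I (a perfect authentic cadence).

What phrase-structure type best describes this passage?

The cadence pattern IAC–PAC–IAC–PAC is weak–strong twice, and phrases 3–4 restate phrases 1–2: a period heard twice, not a double period (which would end weakly at phrase 2).

repeated period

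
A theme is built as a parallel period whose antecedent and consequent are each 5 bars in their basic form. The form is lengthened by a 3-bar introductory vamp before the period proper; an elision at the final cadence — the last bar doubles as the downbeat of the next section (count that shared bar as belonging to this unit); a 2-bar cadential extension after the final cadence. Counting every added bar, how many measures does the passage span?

Basic parallel period: 5 + 5 = 10 bars.
10 (basic form) + 3 (introduction) + 2 (cadential extension) = 15.
The elision shares a bar with the next section but does not change this unit's count.

15 measures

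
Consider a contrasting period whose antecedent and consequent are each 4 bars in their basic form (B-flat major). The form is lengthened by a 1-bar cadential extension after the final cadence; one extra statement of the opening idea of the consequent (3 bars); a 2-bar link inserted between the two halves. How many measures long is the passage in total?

14 measures

Basic contrasting period: 4 + 4 = 8 bars.
8 (basic form) + 1 (cadential extension) + 3 (extra statement) + 2 (link) = 14.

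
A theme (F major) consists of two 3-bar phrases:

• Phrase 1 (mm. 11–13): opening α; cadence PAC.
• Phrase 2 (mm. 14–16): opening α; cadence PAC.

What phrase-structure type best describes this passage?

Both phrases have the same opening (α) and the same cadence (perfect authentic cadence): the second is a restatement, not a consequent, so this is a repeated phrase rather than a period.

repeated phrase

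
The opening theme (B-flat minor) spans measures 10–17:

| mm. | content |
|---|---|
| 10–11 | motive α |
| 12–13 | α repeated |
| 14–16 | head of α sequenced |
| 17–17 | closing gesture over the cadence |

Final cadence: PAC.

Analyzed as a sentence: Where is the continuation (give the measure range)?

measures 14–17

After the presentation (measures 10–13), the continuation covers the fragmentation through the cadence: mm. 14–17.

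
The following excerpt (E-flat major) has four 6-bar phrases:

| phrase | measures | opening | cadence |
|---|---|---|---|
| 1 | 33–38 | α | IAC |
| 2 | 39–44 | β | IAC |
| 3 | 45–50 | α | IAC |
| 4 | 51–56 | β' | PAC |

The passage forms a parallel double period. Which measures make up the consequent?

In a double period the first pair of phrases (ending imperfect authentic cadence) is the large antecedent and the second pair (ending perfect authentic cadence) is the large consequent; the consequent is measures 45–56.

measures 45–56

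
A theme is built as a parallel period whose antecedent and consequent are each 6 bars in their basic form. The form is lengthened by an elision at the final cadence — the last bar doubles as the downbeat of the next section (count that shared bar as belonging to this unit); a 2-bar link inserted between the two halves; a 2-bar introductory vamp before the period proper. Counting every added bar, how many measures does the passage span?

16 measures

Basic parallel period: 6 + 6 = 12 bars.
12 (basic form) + 2 (link) + 2 (introduction) = 16.
The elision shares a bar with the next section but does not change this unit's count.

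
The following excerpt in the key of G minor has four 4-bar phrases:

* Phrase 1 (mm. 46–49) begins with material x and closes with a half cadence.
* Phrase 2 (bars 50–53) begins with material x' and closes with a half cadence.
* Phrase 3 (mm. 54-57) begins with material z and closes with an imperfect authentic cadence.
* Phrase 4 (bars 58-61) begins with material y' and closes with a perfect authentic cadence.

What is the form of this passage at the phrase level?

contrasting double period

Four phrases in two halves: the first half (bars 46-53) ends with a half cadence, the second (mm. 54–61) with a perfect authentic cadence — a large antecedent–consequent pair, i.e. a double period.
Phrase 3 begins with different material from phrase 1, making it contrasting.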